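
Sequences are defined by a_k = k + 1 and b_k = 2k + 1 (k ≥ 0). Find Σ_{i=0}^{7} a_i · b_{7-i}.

204

This is [x^7] in the product of the two ordinary generating functions.
Σ = 1·15 + 2·13 + 3·11 + 4·9 + 5·7 + 6·5 + 7·3 + 8·1 = 204.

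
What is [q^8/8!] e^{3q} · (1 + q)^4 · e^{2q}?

The EGF product rule gives c_8 = Σ_{k_1+k_2+k_3=8} C(8; k_1,k_2,k_3) · ∏ g_i(k_i), where e^{3q} gives (3)^k; (1+q)^4 gives the falling factorial (4)_k; e^{2q} gives (2)^k.
g_1(k) for k = 0…8: 1, 3, 9, 27, 81, 243, 729, 2187, 6561.
g_2(k) for k = 0…8: 1, 4, 12, 24, 24, 0, 0, 0, 0.
g_3(k) for k = 0…8: 1, 2, 4, 8, 16, 32, 64, 128, 256.
First combine the last two factors: h(k) = Σ_j C(k,j)·g_2(j)·g_3(k−j) for k = 0…8: 1, 6, 32, 152, 648, 2512, 8992, 30144, 95744.
c_8 = Σ_k C(8,k)·g_1(k)·h(8−k) = 1·1·95744 + 8·3·30144 + 28·9·8992 + 56·27·2512 + 70·81·648 + 56·243·152 + 28·729·32 + 8·2187·6 + 1·6561·1 = 95744 + 723456 + 2265984 + 3798144 + 3674160 + 2068416 + 653184 + 104976 + 6561 = 13390625.

13390625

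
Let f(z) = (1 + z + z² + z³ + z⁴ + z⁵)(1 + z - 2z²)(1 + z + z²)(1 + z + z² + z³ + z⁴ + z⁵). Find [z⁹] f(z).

-9

(1 + z + z² + z³ + z⁴ + z⁵) has coefficients 1,1,1,1,1,1 for degrees 0…5.
(1 + z - 2z²) has coefficients 1,1,-2,0,0,0,0,0,0,0 for degrees 0…9.
Multiplying by (1 + z + z²) gives running coefficients 1,2,0,-1,-2,0,0,0,0,0 for degrees 0…9.
Finally multiplying by (1 + z + z² + z³ + z⁴ + z⁵), the product of all factors after the first has coefficients 1,3,3,2,0,0,-1,-3,-3,-2 for degrees 0…9.
[z⁹] = 1·(-2) + 1·(-3) + 1·(-3) + 1·(-1) + 1·0 + 1·0 = -9.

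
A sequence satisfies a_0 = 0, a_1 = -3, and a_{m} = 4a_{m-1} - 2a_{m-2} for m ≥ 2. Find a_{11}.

-779424

The ordinary generating function has denominator 1 - 4q + 2q^2.
Iterating the recurrence: a_0,…,a_{11} = 0, -3, -12, -42, -144, -492, -1680, -5736, -19584, -66864, -228288, -779424.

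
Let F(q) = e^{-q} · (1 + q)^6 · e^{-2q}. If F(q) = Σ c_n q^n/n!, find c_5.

The EGF product rule gives c_5 = Σ_{k_1+k_2+k_3=5} C(5; k_1,k_2,k_3) · ∏ g_i(k_i), where e^{-q} gives (-1)^k; (1+q)^6 gives the falling factorial (6)_k; e^{-2q} gives (-2)^k.
g_1(k) for k = 0…5: 1, -1, 1, -1, 1, -1.
g_2(k) for k = 0…5: 1, 6, 30, 120, 360, 720.
g_3(k) for k = 0…5: 1, -2, 4, -8, 16, -32.
First combine the last two factors: h(k) = Σ_j C(k,j)·g_2(j)·g_3(k−j) for k = 0…5: 1, 4, 10, 4, -56, -32.
c_5 = Σ_k C(5,k)·g_1(k)·h(5−k) = 1·1·(-32) + 5·(-1)·(-56) + 10·1·4 + 10·(-1)·10 + 5·1·4 + 1·(-1)·1 = −32 + 280 + 40 − 100 + 20 − 1 = 207.

207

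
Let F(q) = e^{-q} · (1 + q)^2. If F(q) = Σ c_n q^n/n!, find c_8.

The EGF product rule gives c_8 = Σ_{k_1+k_2=8} C(8; k_1,k_2) · ∏ g_i(k_i), where e^{-q} gives (-1)^k; (1+q)^2 gives the falling factorial (2)_k.
g_1(k) for k = 0…8: 1, -1, 1, -1, 1, -1, 1, -1, 1.
g_2(k) for k = 0…8: 1, 2, 2, 0, 0, 0, 0, 0, 0.
c_8 = Σ_k C(8,k)·g_1(k)·g_2(8−k) = 28·1·2 + 8·(-1)·2 + 1·1·1 = 56 − 16 + 1 = 41.

41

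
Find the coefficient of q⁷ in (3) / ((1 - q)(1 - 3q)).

9840

Partial fractions give a closed form: a_n = (-3/2)·1^n + (9/2)·3^n.
At n = 7: a_7 = 9840.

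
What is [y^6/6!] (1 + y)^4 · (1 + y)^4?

The EGF product rule gives c_6 = Σ_{k_1+k_2=6} C(6; k_1,k_2) · ∏ g_i(k_i), where (1+y)^4 gives the falling factorial (4)_k; (1+y)^4 gives the falling factorial (4)_k.
g_1(k) for k = 0…6: 1, 4, 12, 24, 24, 0, 0.
g_2(k) for k = 0…6: 1, 4, 12, 24, 24, 0, 0.
c_6 = Σ_k C(6,k)·g_1(k)·g_2(6−k) = 15·12·24 + 20·24·24 + 15·24·12 = 4320 + 11520 + 4320 = 20160.

20160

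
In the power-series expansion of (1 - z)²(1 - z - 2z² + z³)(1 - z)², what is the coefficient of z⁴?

(1 - z)² has coefficients 1,-2,1 for degrees 0…2.
(1 - z - 2z² + z³) has coefficients 1,-1,-2,1,0 for degrees 0…4.
Finally multiplying by (1 - z)², the product of all factors after the first has coefficients 1,-3,1,4,-4 for degrees 0…4.
[z⁴] = 1·(-4) − 2·4 + 1·1 = -11.

-11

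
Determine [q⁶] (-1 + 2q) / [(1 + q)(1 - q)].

-1

Partial fractions give a closed form: a_n = (-3/2)·(-1)^n + (1/2)·1^n.
At n = 6: a_6 = -1.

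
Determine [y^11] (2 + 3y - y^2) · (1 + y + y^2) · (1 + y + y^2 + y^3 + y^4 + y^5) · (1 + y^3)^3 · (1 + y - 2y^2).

(2 + 3y - y^2) has coefficients 2,3,-1 for degrees 0…2.
(1 + y + y^2) has coefficients 1,1,1,0,0,0,0,0,0,0,0,0 for degrees 0…11.
Multiplying by (1 + y + y^2 + y^3 + y^4 + y^5) gives running coefficients 1,2,3,3,3,3,2,1,0,0,0,0 for degrees 0…11.
Multiplying by (1 + y^3)^3 gives running coefficients 1,2,3,6,9,12,14,16,18,16,14,12 for degrees 0…11.
Finally multiplying by (1 + y - 2y^2), the product of all factors after the first has coefficients 1,3,3,5,9,9,8,6,6,2,-6,-6 for degrees 0…11.
[y^11] = 2·(-6) + 3·(-6) − 1·2 = -32.

-32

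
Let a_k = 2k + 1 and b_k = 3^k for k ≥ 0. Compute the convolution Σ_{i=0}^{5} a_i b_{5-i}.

722

This is [x^5] in the product of the two ordinary generating functions.
Σ = 1·243 + 3·81 + 5·27 + 7·9 + 9·3 + 11·1 = 722.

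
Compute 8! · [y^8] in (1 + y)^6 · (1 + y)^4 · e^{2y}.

49079936

The EGF product rule gives c_8 = Σ_{k_1+k_2+k_3=8} C(8; k_1,k_2,k_3) · ∏ g_i(k_i), where (1+y)^6 gives the falling factorial (6)_k; (1+y)^4 gives the falling factorial (4)_k; e^{2y} gives (2)^k.
g_1(k) for k = 0…8: 1, 6, 30, 120, 360, 720, 720, 0, 0.
g_2(k) for k = 0…8: 1, 4, 12, 24, 24, 0, 0, 0, 0.
g_3(k) for k = 0…8: 1, 2, 4, 8, 16, 32, 64, 128, 256.
First combine the last two factors: h(k) = Σ_j C(k,j)·g_2(j)·g_3(k−j) for k = 0…8: 1, 6, 32, 152, 648, 2512, 8992, 30144, 95744.
c_8 = Σ_k C(8,k)·g_1(k)·h(8−k) = 1·1·95744 + 8·6·30144 + 28·30·8992 + 56·120·2512 + 70·360·648 + 56·720·152 + 28·720·32 = 95744 + 1446912 + 7553280 + 16880640 + 16329600 + 6128640 + 645120 = 49079936.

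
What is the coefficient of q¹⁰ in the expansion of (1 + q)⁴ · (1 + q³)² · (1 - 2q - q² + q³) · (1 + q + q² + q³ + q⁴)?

-48

(1 + q)⁴ has coefficients 1,4,6,4,1 for degrees 0…4.
(1 + q³)² has coefficients 1,0,0,2,0,0,1,0,0,0,0 for degrees 0…10.
Multiplying by (1 - 2q - q² + q³) gives running coefficients 1,-2,-1,3,-4,-2,3,-2,-1,1,0 for degrees 0…10.
Finally multiplying by (1 + q + q² + q³ + q⁴), the product of all factors after the first has coefficients 1,-1,-2,1,-3,-6,-1,-2,-6,-1,1 for degrees 0…10.
[q¹⁰] = 1·1 + 4·(-1) + 6·(-6) + 4·(-2) + 1·(-1) = -48.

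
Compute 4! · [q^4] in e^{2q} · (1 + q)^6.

The EGF product rule gives c_4 = Σ_{k_1+k_2=4} C(4; k_1,k_2) · ∏ g_i(k_i), where e^{2q} gives (2)^k; (1+q)^6 gives the falling factorial (6)_k.
g_1(k) for k = 0…4: 1, 2, 4, 8, 16.
g_2(k) for k = 0…4: 1, 6, 30, 120, 360.
c_4 = Σ_k C(4,k)·g_1(k)·g_2(4−k) = 1·1·360 + 4·2·120 + 6·4·30 + 4·8·6 + 1·16·1 = 360 + 960 + 720 + 192 + 16 = 2248.

2248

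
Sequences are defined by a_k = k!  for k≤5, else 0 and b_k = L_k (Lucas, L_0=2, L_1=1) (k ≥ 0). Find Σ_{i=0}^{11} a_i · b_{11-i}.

3612

The convolution is the t^11 coefficient of A(t)B(t).
Σ = 1·199 + 1·123 + 2·76 + 6·47 + 24·29 + 120·18 + 0·11 + 0·7 + 0·4 + 0·3 + 0·1 + 0·2 = 3612.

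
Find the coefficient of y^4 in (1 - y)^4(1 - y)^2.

15

(1 - y)^4 has coefficients 1,-4,6,-4,1 for degrees 0…4.
(1 - y)^2 has coefficients 1,-2,1,0,0 for degrees 0…4.
[y^4] = 1·0 − 4·0 + 6·1 − 4·(-2) + 1·1 = 15.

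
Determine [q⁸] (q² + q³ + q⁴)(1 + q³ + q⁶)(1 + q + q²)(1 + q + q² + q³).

12

(q² + q³ + q⁴) has coefficients 0,0,1,1,1 for degrees 0…4.
(1 + q³ + q⁶) has coefficients 1,0,0,1,0,0,1,0,0 for degrees 0…8.
Multiplying by (1 + q + q²) gives running coefficients 1,1,1,1,1,1,1,1,1 for degrees 0…8.
Finally multiplying by (1 + q + q² + q³), the product of all factors after the first has coefficients 1,2,3,4,4,4,4,4,4 for degrees 0…8.
[q⁸] = 1·4 + 1·4 + 1·4 = 12.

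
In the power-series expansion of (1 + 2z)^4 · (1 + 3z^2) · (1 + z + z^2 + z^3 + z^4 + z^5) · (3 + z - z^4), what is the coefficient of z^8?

999

(1 + 2z)^4 has coefficients 1,8,24,32,16 for degrees 0…4.
(1 + 3z^2) has coefficients 1,0,3,0,0,0,0,0,0 for degrees 0…8.
Multiplying by (1 + z + z^2 + z^3 + z^4 + z^5) gives running coefficients 1,1,4,4,4,4,3,3,0 for degrees 0…8.
Finally multiplying by (3 + z - z^4), the product of all factors after the first has coefficients 3,4,13,16,15,15,9,8,-1 for degrees 0…8.
[z^8] = 1·(-1) + 8·8 + 24·9 + 32·15 + 16·15 = 999.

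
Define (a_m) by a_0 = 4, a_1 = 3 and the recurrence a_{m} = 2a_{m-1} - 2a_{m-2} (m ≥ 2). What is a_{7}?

40

The ordinary generating function has denominator 1 - 2z + 2z^2.
Iterating the recurrence: a_0,…,a_{7} = 4, 3, -2, -10, -16, -12, 8, 40.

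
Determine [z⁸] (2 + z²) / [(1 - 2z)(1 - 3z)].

40401

The denominator gives the recurrence a_n = 5a_(n−1) − 6a_(n−2) for n ≥ 3; the numerator fixes a_0 = 2, a_1 = 10, a_2 = 39.
Iterating: 2, 10, 39, 135, 441, 1395, 4329, 13275, 40401, so a_8 = 40401.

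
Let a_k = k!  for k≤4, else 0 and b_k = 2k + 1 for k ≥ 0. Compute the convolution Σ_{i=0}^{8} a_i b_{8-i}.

This is [x^8] in the product of the two ordinary generating functions.
Σ = 1·17 + 1·15 + 2·13 + 6·11 + 24·9 + 0·7 + 0·5 + 0·3 + 0·1 = 340.

340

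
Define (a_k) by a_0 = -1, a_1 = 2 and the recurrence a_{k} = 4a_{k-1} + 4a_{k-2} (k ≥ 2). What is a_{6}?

The ordinary generating function has denominator 1 - 4t - 4t^2.
Iterating the recurrence: a_0,…,a_{6} = -1, 2, 4, 24, 112, 544, 2624.

2624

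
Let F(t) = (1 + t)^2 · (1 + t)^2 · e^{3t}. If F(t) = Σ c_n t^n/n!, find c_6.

37341

The EGF product rule gives c_6 = Σ_{k_1+k_2+k_3=6} C(6; k_1,k_2,k_3) · ∏ g_i(k_i), where (1+t)^2 gives the falling factorial (2)_k; (1+t)^2 gives the falling factorial (2)_k; e^{3t} gives (3)^k.
g_1(k) for k = 0…6: 1, 2, 2, 0, 0, 0, 0.
g_2(k) for k = 0…6: 1, 2, 2, 0, 0, 0, 0.
g_3(k) for k = 0…6: 1, 3, 9, 27, 81, 243, 729.
First combine the last two factors: h(k) = Σ_j C(k,j)·g_2(j)·g_3(k−j) for k = 0…6: 1, 5, 23, 99, 405, 1593, 6075.
c_6 = Σ_k C(6,k)·g_1(k)·h(6−k) = 1·1·6075 + 6·2·1593 + 15·2·405 = 6075 + 19116 + 12150 = 37341.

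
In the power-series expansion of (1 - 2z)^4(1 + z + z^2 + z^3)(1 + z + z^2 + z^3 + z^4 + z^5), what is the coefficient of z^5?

4

(1 - 2z)^4 has coefficients 1,-8,24,-32,16 for degrees 0…4.
(1 + z + z^2 + z^3) has coefficients 1,1,1,1,0,0 for degrees 0…5.
Finally multiplying by (1 + z + z^2 + z^3 + z^4 + z^5), the product of all factors after the first has coefficients 1,2,3,4,4,4 for degrees 0…5.
[z^5] = 1·4 − 8·4 + 24·4 − 32·3 + 16·2 = 4.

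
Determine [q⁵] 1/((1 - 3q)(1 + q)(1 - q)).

273

The denominator gives the recurrence a_n = 3a_(n−1) + a_(n−2) − 3a_(n−3) for n ≥ 3; the numerator fixes a_0 = 1, a_1 = 3, a_2 = 10.
Iterating: 1, 3, 10, 30, 91, 273, so a_5 = 273.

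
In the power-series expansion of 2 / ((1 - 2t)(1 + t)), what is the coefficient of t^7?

170

Partial fractions give a closed form: a_n = (4/3)·2^n + (2/3)·(-1)^n.
At n = 7: a_7 = 170.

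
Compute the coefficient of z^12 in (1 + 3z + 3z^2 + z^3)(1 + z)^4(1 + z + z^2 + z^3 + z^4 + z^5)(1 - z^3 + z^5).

57

(1 + 3z + 3z^2 + z^3) has coefficients 1,3,3,1 for degrees 0…3.
(1 + z)^4 has coefficients 1,4,6,4,1,0,0,0,0,0,0,0,0 for degrees 0…12.
Multiplying by (1 + z + z^2 + z^3 + z^4 + z^5) gives running coefficients 1,5,11,15,16,16,15,11,5,1,0,0,0 for degrees 0…12.
Finally multiplying by (1 - z^3 + z^5), the product of all factors after the first has coefficients 1,5,11,14,11,6,5,6,4,2,5,10,10 for degrees 0…12.
[z^12] = 1·10 + 3·10 + 3·5 + 1·2 = 57.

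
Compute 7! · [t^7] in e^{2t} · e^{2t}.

16384

The EGF product rule gives c_7 = Σ_{k_1+k_2=7} C(7; k_1,k_2) · ∏ g_i(k_i), where e^{2t} gives (2)^k; e^{2t} gives (2)^k.
g_1(k) for k = 0…7: 1, 2, 4, 8, 16, 32, 64, 128.
g_2(k) for k = 0…7: 1, 2, 4, 8, 16, 32, 64, 128.
c_7 = Σ_k C(7,k)·g_1(k)·g_2(7−k) = 1·1·128 + 7·2·64 + 21·4·32 + 35·8·16 + 35·16·8 + 21·32·4 + 7·64·2 + 1·128·1 = 128 + 896 + 2688 + 4480 + 4480 + 2688 + 896 + 128 = 16384.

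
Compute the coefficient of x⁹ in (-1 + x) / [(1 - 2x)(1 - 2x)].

-2816

The denominator gives the recurrence a_n = 4a_(n−1) − 4a_(n−2) for n ≥ 2; the numerator fixes a_0 = -1, a_1 = -3.
Iterating: -1, -3, -8, -20, -48, -112, -256, -576, -1280, -2816, so a_9 = -2816.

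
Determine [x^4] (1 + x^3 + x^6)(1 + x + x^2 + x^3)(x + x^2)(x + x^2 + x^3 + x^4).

5

(1 + x^3 + x^6) has coefficients 1,0,0,1,0 for degrees 0…4.
(1 + x + x^2 + x^3) has coefficients 1,1,1,1,0 for degrees 0…4.
Multiplying by (x + x^2) gives running coefficients 0,1,2,2,2 for degrees 0…4.
Finally multiplying by (x + x^2 + x^3 + x^4), the product of all factors after the first has coefficients 0,0,1,3,5 for degrees 0…4.
[x^4] = 1·5 + 1·0 = 5.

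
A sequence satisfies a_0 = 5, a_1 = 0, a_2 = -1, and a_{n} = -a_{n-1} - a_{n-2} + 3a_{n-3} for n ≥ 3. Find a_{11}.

440

The ordinary generating function has denominator 1 + y + y^2 - 3y^3.
Iterating the recurrence: a_0,…,a_{11} = 5, 0, -1, 16, -15, -4, 67, -108, 29, 280, -633, 440.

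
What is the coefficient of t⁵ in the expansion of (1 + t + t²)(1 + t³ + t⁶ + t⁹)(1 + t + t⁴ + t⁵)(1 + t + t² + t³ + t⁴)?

13

(1 + t + t²) has coefficients 1,1,1 for degrees 0…2.
(1 + t³ + t⁶ + t⁹) has coefficients 1,0,0,1,0,0 for degrees 0…5.
Multiplying by (1 + t + t⁴ + t⁵) gives running coefficients 1,1,0,1,2,1 for degrees 0…5.
Finally multiplying by (1 + t + t² + t³ + t⁴), the product of all factors after the first has coefficients 1,2,2,3,5,5 for degrees 0…5.
[t⁵] = 1·5 + 1·5 + 1·3 = 13.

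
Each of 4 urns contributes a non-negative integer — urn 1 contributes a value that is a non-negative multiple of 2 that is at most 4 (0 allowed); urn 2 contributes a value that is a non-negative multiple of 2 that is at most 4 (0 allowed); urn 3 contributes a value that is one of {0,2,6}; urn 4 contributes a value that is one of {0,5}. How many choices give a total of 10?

4

The generating function for the choices is (1 + t^2 + t^4)·(1 + t^2 + t^4)·(1 + t^2 + t^6)·(1 + t^5); the count is [t^10].
(1 + t^2 + t^4) has coefficients 1,0,1,0,1 for degrees 0…4.
(1 + t^2 + t^4) has coefficients 1,0,1,0,1,0,0,0,0,0,0 for degrees 0…10.
Multiplying by (1 + t^2 + t^6) gives running coefficients 1,0,2,0,2,0,2,0,1,0,1 for degrees 0…10.
Finally multiplying by (1 + t^5), the product of all factors after the first has coefficients 1,0,2,0,2,1,2,2,1,2,1 for degrees 0…10.
[t^10] = 1·1 + 1·1 + 1·2 = 4.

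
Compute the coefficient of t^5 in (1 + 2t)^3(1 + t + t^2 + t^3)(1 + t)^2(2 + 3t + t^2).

567

(1 + 2t)^3 has coefficients 1,6,12,8 for degrees 0…3.
(1 + t + t^2 + t^3) has coefficients 1,1,1,1,0,0 for degrees 0…5.
Multiplying by (1 + t)^2 gives running coefficients 1,3,4,4,3,1 for degrees 0…5.
Finally multiplying by (2 + 3t + t^2), the product of all factors after the first has coefficients 2,9,18,23,22,15 for degrees 0…5.
[t^5] = 1·15 + 6·22 + 12·23 + 8·18 = 567.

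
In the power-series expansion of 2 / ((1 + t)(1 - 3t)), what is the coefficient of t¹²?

797162

The denominator gives the recurrence a_n = 2a_(n−1) + 3a_(n−2) for n ≥ 2; the numerator fixes a_0 = 2, a_1 = 4.
Iterating: 2, 4, 14, 40, 122, 364, 1094, 3280, 9842, 29524, 88574, 265720, 797162, so a_12 = 797162.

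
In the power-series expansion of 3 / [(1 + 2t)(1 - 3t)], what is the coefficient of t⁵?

The denominator gives the recurrence a_n = a_(n−1) + 6a_(n−2) for n ≥ 2; the numerator fixes a_0 = 3, a_1 = 3.
Iterating: 3, 3, 21, 39, 165, 399, so a_5 = 399.

399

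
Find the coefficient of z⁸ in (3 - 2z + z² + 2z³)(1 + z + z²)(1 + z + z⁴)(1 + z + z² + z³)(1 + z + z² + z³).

71

(3 - 2z + z² + 2z³) has coefficients 3,-2,1,2 for degrees 0…3.
(1 + z + z²) has coefficients 1,1,1,0,0,0,0,0,0 for degrees 0…8.
Multiplying by (1 + z + z⁴) gives running coefficients 1,2,2,1,1,1,1,0,0 for degrees 0…8.
Multiplying by (1 + z + z² + z³) gives running coefficients 1,3,5,6,6,5,4,3,2 for degrees 0…8.
Finally multiplying by (1 + z + z² + z³), the product of all factors after the first has coefficients 1,4,9,15,20,22,21,18,14 for degrees 0…8.
[z⁸] = 3·14 − 2·18 + 1·21 + 2·22 = 71.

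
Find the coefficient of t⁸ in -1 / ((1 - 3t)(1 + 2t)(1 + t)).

The denominator gives the recurrence a_n = 7a_(n−2) + 6a_(n−3) for n ≥ 3; the numerator fixes a_0 = -1, a_1 = 0, a_2 = -7.
Iterating: -1, 0, -7, -6, -49, -84, -379, -882, -3157, so a_8 = -3157.

-3157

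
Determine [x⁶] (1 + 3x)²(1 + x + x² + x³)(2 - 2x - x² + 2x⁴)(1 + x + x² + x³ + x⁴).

(1 + 3x)² has coefficients 1,6,9 for degrees 0…2.
(1 + x + x² + x³) has coefficients 1,1,1,1,0,0,0 for degrees 0…6.
Multiplying by (2 - 2x - x² + 2x⁴) gives running coefficients 2,0,-1,-1,-1,1,2 for degrees 0…6.
Finally multiplying by (1 + x + x² + x³ + x⁴), the product of all factors after the first has coefficients 2,2,1,0,-1,-2,0 for degrees 0…6.
[x⁶] = 1·0 + 6·(-2) + 9·(-1) = -21.

-21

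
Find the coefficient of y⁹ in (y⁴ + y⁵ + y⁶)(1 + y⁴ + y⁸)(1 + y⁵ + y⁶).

2

(y⁴ + y⁵ + y⁶) has coefficients 0,0,0,0,1,1,1 for degrees 0…6.
(1 + y⁴ + y⁸) has coefficients 1,0,0,0,1,0,0,0,1,0 for degrees 0…9.
Finally multiplying by (1 + y⁵ + y⁶), the product of all factors after the first has coefficients 1,0,0,0,1,1,1,0,1,1 for degrees 0…9.
[y⁹] = 1·1 + 1·1 + 1·0 = 2.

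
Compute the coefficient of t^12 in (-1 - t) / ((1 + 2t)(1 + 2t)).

-28672

The denominator gives the recurrence a_n = −4a_(n−1) − 4a_(n−2) for n ≥ 2; the numerator fixes a_0 = -1, a_1 = 3.
Iterating: -1, 3, -8, 20, -48, 112, -256, 576, -1280, 2816, -6144, 13312, -28672, so a_12 = -28672.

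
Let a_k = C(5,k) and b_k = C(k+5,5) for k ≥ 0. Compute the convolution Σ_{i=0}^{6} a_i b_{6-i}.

3653

The convolution is the t^6 coefficient of A(t)B(t).
Σ = 1·462 + 5·252 + 10·126 + 10·56 + 5·21 + 1·6 + 0·1 = 3653.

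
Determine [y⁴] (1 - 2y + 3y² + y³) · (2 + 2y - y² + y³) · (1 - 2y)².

(1 - 2y + 3y² + y³) has coefficients 1,-2,3,1 for degrees 0…3.
(2 + 2y - y² + y³) has coefficients 2,2,-1,1,0 for degrees 0…4.
Finally multiplying by (1 - 2y)², the product of all factors after the first has coefficients 2,-6,-1,13,-8 for degrees 0…4.
[y⁴] = 1·(-8) − 2·13 + 3·(-1) + 1·(-6) = -43.

-43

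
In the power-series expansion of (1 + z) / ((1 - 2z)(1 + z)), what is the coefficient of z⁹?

The denominator gives the recurrence a_n = a_(n−1) + 2a_(n−2) for n ≥ 3; the numerator fixes a_0 = 1, a_1 = 2, a_2 = 4.
Iterating: 1, 2, 4, 8, 16, 32, 64, 128, 256, 512, so a_9 = 512.

512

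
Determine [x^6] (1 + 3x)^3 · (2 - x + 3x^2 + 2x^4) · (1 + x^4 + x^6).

(1 + 3x)^3 has coefficients 1,9,27,27 for degrees 0…3.
(2 - x + 3x^2 + 2x^4) has coefficients 2,-1,3,0,2,0,0 for degrees 0…6.
Finally multiplying by (1 + x^4 + x^6), the product of all factors after the first has coefficients 2,-1,3,0,4,-1,5 for degrees 0…6.
[x^6] = 1·5 + 9·(-1) + 27·4 + 27·0 = 104.

104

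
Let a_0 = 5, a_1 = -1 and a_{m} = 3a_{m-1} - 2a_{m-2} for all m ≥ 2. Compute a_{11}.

The ordinary generating function has denominator 1 - 3q + 2q^2.
Iterating the recurrence: a_0,…,a_{11} = 5, -1, -13, -37, -85, -181, -373, -757, -1525, -3061, -6133, -12277.

-12277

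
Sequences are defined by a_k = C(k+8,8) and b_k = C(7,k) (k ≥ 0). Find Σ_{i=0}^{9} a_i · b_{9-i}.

The convolution is the t^9 coefficient of A(t)B(t).
Σ = 1·0 + 9·0 + 45·1 + 165·7 + 495·21 + 1287·35 + 3003·35 + 6435·21 + 12870·7 + 24310·1 = 411280.

411280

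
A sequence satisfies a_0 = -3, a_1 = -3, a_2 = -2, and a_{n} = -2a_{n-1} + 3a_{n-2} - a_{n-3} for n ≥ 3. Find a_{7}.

The ordinary generating function has denominator 1 + 2t - 3t^2 + t^3.
Iterating the recurrence: a_0,…,a_{7} = -3, -3, -2, -2, 1, -6, 17, -53.

-53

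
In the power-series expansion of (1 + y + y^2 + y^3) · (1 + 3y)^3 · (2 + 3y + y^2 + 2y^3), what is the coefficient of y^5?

(1 + y + y^2 + y^3) has coefficients 1,1,1,1 for degrees 0…3.
(1 + 3y)^3 has coefficients 1,9,27,27,0,0 for degrees 0…5.
Finally multiplying by (2 + 3y + y^2 + 2y^3), the product of all factors after the first has coefficients 2,21,82,146,126,81 for degrees 0…5.
[y^5] = 1·81 + 1·126 + 1·146 + 1·82 = 435.

435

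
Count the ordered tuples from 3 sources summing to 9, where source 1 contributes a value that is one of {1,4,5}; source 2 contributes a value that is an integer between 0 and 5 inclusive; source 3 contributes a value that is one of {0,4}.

The generating function for the choices is (q + q^4 + q^5)·(1 + q + q^2 + q^3 + q^4 + q^5)·(1 + q^4); the count is [q^9].
(q + q^4 + q^5) has coefficients 0,1,0,0,1,1 for degrees 0…5.
(1 + q + q^2 + q^3 + q^4 + q^5) has coefficients 1,1,1,1,1,1,0,0,0,0 for degrees 0…9.
Finally multiplying by (1 + q^4), the product of all factors after the first has coefficients 1,1,1,1,2,2,1,1,1,1 for degrees 0…9.
[q^9] = 1·1 + 1·2 + 1·2 = 5.

5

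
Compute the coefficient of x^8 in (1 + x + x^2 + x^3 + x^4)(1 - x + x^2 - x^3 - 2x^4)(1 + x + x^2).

(1 + x + x^2 + x^3 + x^4) has coefficients 1,1,1,1,1 for degrees 0…4.
(1 - x + x^2 - x^3 - 2x^4) has coefficients 1,-1,1,-1,-2,0,0,0,0 for degrees 0…8.
Finally multiplying by (1 + x + x^2), the product of all factors after the first has coefficients 1,0,1,-1,-2,-3,-2,0,0 for degrees 0…8.
[x^8] = 1·0 + 1·0 + 1·(-2) + 1·(-3) + 1·(-2) = -7.

-7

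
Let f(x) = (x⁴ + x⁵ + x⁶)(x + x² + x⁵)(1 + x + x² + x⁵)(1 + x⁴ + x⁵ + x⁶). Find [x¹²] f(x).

17

(x⁴ + x⁵ + x⁶) has coefficients 0,0,0,0,1,1,1 for degrees 0…6.
(x + x² + x⁵) has coefficients 0,1,1,0,0,1,0,0,0,0,0,0,0 for degrees 0…12.
Multiplying by (1 + x + x² + x⁵) gives running coefficients 0,1,2,2,1,1,2,2,0,0,1,0,0 for degrees 0…12.
Finally multiplying by (1 + x⁴ + x⁵ + x⁶), the product of all factors after the first has coefficients 0,1,2,2,1,2,5,7,5,4,5,5,4 for degrees 0…12.
[x¹²] = 1·5 + 1·7 + 1·5 = 17.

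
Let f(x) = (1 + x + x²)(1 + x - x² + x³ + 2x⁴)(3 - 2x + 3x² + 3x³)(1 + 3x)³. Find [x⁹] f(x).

(1 + x + x²) has coefficients 1,1,1 for degrees 0…2.
(1 + x - x² + x³ + 2x⁴) has coefficients 1,1,-1,1,2,0,0,0,0,0 for degrees 0…9.
Multiplying by (3 - 2x + 3x² + 3x³) gives running coefficients 3,1,-2,11,4,-4,9,6,0,0 for degrees 0…9.
Finally multiplying by (1 + 3x)³, the product of all factors after the first has coefficients 3,28,88,101,76,275,378,87,189,405 for degrees 0…9.
[x⁹] = 1·405 + 1·189 + 1·87 = 681.

681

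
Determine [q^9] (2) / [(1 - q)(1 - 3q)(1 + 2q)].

35156

Partial fractions give a closed form: a_n = (-1/3)·1^n + (9/5)·3^n + (8/15)·(-2)^n.
At n = 9: a_9 = 35156.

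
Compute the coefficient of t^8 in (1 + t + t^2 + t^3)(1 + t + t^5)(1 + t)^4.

16

(1 + t + t^2 + t^3) has coefficients 1,1,1,1 for degrees 0…3.
(1 + t + t^5) has coefficients 1,1,0,0,0,1,0,0,0 for degrees 0…8.
Finally multiplying by (1 + t)^4, the product of all factors after the first has coefficients 1,5,10,10,5,2,4,6,4 for degrees 0…8.
[t^8] = 1·4 + 1·6 + 1·4 + 1·2 = 16.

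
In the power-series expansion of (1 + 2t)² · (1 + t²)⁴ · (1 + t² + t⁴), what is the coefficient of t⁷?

(1 + 2t)² has coefficients 1,4,4 for degrees 0…2.
(1 + t²)⁴ has coefficients 1,0,4,0,6,0,4,0 for degrees 0…7.
Finally multiplying by (1 + t² + t⁴), the product of all factors after the first has coefficients 1,0,5,0,11,0,14,0 for degrees 0…7.
[t⁷] = 1·0 + 4·14 + 4·0 = 56.

56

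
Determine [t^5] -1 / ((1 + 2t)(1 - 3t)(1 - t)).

Partial fractions give a closed form: a_n = (-4/15)·(-2)^n + (-9/10)·3^n + (1/6)·1^n.
At n = 5: a_5 = -210.

-210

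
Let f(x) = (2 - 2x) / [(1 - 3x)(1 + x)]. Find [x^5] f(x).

Partial fractions give a closed form: a_n = (1)·3^n + (1)·(-1)^n.
At n = 5: a_5 = 242.

242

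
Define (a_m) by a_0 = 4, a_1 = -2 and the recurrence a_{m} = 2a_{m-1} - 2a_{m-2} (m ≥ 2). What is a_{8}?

The ordinary generating function has denominator 1 - 2z + 2z^2.
Iterating the recurrence: a_0,…,a_{8} = 4, -2, -12, -20, -16, 8, 48, 80, 64.

64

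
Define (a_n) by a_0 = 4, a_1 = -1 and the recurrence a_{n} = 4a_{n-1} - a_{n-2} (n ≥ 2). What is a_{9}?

-84001

The ordinary generating function has denominator 1 - 4x + x^2.
Iterating the recurrence: a_0,…,a_{9} = 4, -1, -8, -31, -116, -433, -1616, -6031, -22508, -84001.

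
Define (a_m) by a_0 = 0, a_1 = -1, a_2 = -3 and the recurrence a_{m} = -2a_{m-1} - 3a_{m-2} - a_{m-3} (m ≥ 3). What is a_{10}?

The ordinary generating function has denominator 1 + 2z + 3z^2 + z^3.
Iterating the recurrence: a_0,…,a_{10} = 0, -1, -3, 9, -8, -8, 31, -30, -25, 109, -113.

-113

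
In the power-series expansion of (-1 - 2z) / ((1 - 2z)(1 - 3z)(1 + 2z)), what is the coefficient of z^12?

Partial fractions give a closed form: a_n = (2)·2^n + (-3)·3^n.
At n = 12: a_12 = -1586131.

-1586131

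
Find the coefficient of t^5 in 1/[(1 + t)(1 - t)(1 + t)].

The denominator gives the recurrence a_n = −a_(n−1) + a_(n−2) + a_(n−3) for n ≥ 3; the numerator fixes a_0 = 1, a_1 = -1, a_2 = 2.
Iterating: 1, -1, 2, -2, 3, -3, so a_5 = -3.

-3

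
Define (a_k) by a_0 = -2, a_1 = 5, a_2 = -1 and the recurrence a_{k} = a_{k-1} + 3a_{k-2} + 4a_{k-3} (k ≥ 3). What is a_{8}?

871

The ordinary generating function has denominator 1 - t - 3t^2 - 4t^3.
Iterating the recurrence: a_0,…,a_{8} = -2, 5, -1, 6, 23, 37, 130, 333, 871.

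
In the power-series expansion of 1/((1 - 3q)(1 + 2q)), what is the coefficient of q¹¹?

The denominator gives the recurrence a_n = a_(n−1) + 6a_(n−2) for n ≥ 2; the numerator fixes a_0 = 1, a_1 = 1.
Iterating: 1, 1, 7, 13, 55, 133, 463, 1261, 4039, 11605, 35839, 105469, so a_11 = 105469.

105469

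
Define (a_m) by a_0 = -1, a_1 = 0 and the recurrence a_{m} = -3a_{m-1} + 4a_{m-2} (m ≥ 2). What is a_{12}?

The ordinary generating function has denominator 1 + 3z - 4z^2.
Iterating the recurrence: a_0,…,a_{12} = -1, 0, -4, 12, -52, 204, -820, 3276, -13108, 52428, -209716, 838860, -3355444.

-3355444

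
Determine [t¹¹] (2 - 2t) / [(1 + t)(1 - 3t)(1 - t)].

265720

Partial fractions give a closed form: a_n = (1/2)·(-1)^n + (3/2)·3^n.
At n = 11: a_11 = 265720.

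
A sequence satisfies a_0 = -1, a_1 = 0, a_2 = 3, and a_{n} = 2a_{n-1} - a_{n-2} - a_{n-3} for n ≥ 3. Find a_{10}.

-99

The ordinary generating function has denominator 1 - 2z + z^2 + z^3.
Iterating the recurrence: a_0,…,a_{10} = -1, 0, 3, 7, 11, 12, 6, -11, -40, -75, -99.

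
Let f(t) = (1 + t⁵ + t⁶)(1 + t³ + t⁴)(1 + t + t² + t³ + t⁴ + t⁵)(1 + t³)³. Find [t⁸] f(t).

20

(1 + t⁵ + t⁶) has coefficients 1,0,0,0,0,1,1 for degrees 0…6.
(1 + t³ + t⁴) has coefficients 1,0,0,1,1,0,0,0,0 for degrees 0…8.
Multiplying by (1 + t + t² + t³ + t⁴ + t⁵) gives running coefficients 1,1,1,2,3,3,2,2,2 for degrees 0…8.
Finally multiplying by (1 + t³)³, the product of all factors after the first has coefficients 1,1,1,5,6,6,11,14,14 for degrees 0…8.
[t⁸] = 1·14 + 1·5 + 1·1 = 20.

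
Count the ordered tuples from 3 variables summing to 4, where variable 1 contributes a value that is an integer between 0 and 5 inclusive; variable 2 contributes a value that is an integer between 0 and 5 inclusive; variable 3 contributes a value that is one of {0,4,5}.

6

The generating function for the choices is (1 + x + x^2 + x^3 + x^4 + x^5)·(1 + x + x^2 + x^3 + x^4 + x^5)·(1 + x^4 + x^5); the count is [x^4].
(1 + x + x^2 + x^3 + x^4 + x^5) has coefficients 1,1,1,1,1 for degrees 0…4.
(1 + x + x^2 + x^3 + x^4 + x^5) has coefficients 1,1,1,1,1 for degrees 0…4.
Finally multiplying by (1 + x^4 + x^5), the product of all factors after the first has coefficients 1,1,1,1,2 for degrees 0…4.
[x^4] = 1·2 + 1·1 + 1·1 + 1·1 + 1·1 = 6.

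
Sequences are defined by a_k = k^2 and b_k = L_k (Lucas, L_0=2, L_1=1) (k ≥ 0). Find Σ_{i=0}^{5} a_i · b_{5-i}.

Write out a_i and b_{5-i} for i = 0,…,5 and sum the products.
Σ = 0·11 + 1·7 + 4·4 + 9·3 + 16·1 + 25·2 = 116.

116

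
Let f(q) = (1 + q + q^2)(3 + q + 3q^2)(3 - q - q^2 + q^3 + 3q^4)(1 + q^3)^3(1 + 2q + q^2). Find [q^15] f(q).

(1 + q + q^2) has coefficients 1,1,1 for degrees 0…2.
(3 + q + 3q^2) has coefficients 3,1,3,0,0,0,0,0,0,0,0,0,0,0,0,0 for degrees 0…15.
Multiplying by (3 - q - q^2 + q^3 + 3q^4) gives running coefficients 9,0,5,-1,7,6,9,0,0,0,0,0,0,0,0,0 for degrees 0…15.
Multiplying by (1 + q^3)^3 gives running coefficients 9,0,5,26,7,21,33,21,33,33,21,23,26,7,6,9 for degrees 0…15.
Finally multiplying by (1 + 2q + q^2), the product of all factors after the first has coefficients 9,18,14,36,64,61,82,108,108,120,120,98,93,82,46,28 for degrees 0…15.
[q^15] = 1·28 + 1·46 + 1·82 = 156.

156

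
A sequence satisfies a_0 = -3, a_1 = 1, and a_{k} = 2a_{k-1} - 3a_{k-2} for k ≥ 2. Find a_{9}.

The ordinary generating function has denominator 1 - 2q + 3q^2.
Iterating the recurrence: a_0,…,a_{9} = -3, 1, 11, 19, 5, -47, -109, -77, 173, 577.

577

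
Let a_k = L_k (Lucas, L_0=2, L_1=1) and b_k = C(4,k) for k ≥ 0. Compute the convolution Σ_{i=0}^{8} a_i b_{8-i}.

322

Write out a_i and b_{8-i} for i = 0,…,8 and sum the products.
Σ = 2·0 + 1·0 + 3·0 + 4·0 + 7·1 + 11·4 + 18·6 + 29·4 + 47·1 = 322.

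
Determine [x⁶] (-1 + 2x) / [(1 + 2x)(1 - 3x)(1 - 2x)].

Partial fractions give a closed form: a_n = (-2/5)·(-2)^n + (-3/5)·3^n.
At n = 6: a_6 = -463.

-463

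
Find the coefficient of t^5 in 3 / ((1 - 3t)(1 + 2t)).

399

Partial fractions give a closed form: a_n = (9/5)·3^n + (6/5)·(-2)^n.
At n = 5: a_5 = 399.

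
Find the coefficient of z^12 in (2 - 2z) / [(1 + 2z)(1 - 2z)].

8192

Partial fractions give a closed form: a_n = (3/2)·(-2)^n + (1/2)·2^n.
At n = 12: a_12 = 8192.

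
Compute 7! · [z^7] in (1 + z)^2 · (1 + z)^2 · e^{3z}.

174555

The EGF product rule gives c_7 = Σ_{k_1+k_2+k_3=7} C(7; k_1,k_2,k_3) · ∏ g_i(k_i), where (1+z)^2 gives the falling factorial (2)_k; (1+z)^2 gives the falling factorial (2)_k; e^{3z} gives (3)^k.
g_1(k) for k = 0…7: 1, 2, 2, 0, 0, 0, 0, 0.
g_2(k) for k = 0…7: 1, 2, 2, 0, 0, 0, 0, 0.
g_3(k) for k = 0…7: 1, 3, 9, 27, 81, 243, 729, 2187.
First combine the last two factors: h(k) = Σ_j C(k,j)·g_2(j)·g_3(k−j) for k = 0…7: 1, 5, 23, 99, 405, 1593, 6075, 22599.
c_7 = Σ_k C(7,k)·g_1(k)·h(7−k) = 1·1·22599 + 7·2·6075 + 21·2·1593 = 22599 + 85050 + 66906 = 174555.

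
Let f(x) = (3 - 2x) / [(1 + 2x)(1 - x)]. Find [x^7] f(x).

The denominator gives the recurrence a_n = −a_(n−1) + 2a_(n−2) for n ≥ 2; the numerator fixes a_0 = 3, a_1 = -5.
Iterating: 3, -5, 11, -21, 43, -85, 171, -341, so a_7 = -341.

-341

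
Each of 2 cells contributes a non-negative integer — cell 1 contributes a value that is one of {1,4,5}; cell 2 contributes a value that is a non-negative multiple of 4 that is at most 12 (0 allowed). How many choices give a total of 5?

The generating function for the choices is (z + z^4 + z^5)·(1 + z^4 + z^8 + z^12); the count is [z^5].
(z + z^4 + z^5) has coefficients 0,1,0,0,1,1 for degrees 0…5.
(1 + z^4 + z^8 + z^12) has coefficients 1,0,0,0,1,0 for degrees 0…5.
[z^5] = 1·1 + 1·0 + 1·1 = 2.

2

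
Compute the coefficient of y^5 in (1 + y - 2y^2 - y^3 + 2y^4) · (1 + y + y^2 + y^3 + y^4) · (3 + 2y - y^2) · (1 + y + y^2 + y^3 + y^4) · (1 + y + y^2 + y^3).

43

(1 + y - 2y^2 - y^3 + 2y^4) has coefficients 1,1,-2,-1,2 for degrees 0…4.
(1 + y + y^2 + y^3 + y^4) has coefficients 1,1,1,1,1,0 for degrees 0…5.
Multiplying by (3 + 2y - y^2) gives running coefficients 3,5,4,4,4,1 for degrees 0…5.
Multiplying by (1 + y + y^2 + y^3 + y^4) gives running coefficients 3,8,12,16,20,18 for degrees 0…5.
Finally multiplying by (1 + y + y^2 + y^3), the product of all factors after the first has coefficients 3,11,23,39,56,66 for degrees 0…5.
[y^5] = 1·66 + 1·56 − 2·39 − 1·23 + 2·11 = 43.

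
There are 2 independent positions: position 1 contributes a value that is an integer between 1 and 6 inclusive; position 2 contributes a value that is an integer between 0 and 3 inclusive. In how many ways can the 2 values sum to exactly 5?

4

The generating function for the choices is (t + t^2 + t^3 + t^4 + t^5 + t^6)·(1 + t + t^2 + t^3); the count is [t^5].
(t + t^2 + t^3 + t^4 + t^5 + t^6) has coefficients 0,1,1,1,1,1 for degrees 0…5.
(1 + t + t^2 + t^3) has coefficients 1,1,1,1,0,0 for degrees 0…5.
[t^5] = 1·0 + 1·1 + 1·1 + 1·1 + 1·1 = 4.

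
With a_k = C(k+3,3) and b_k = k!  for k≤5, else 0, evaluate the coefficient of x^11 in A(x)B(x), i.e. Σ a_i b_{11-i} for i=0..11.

15040

Write out a_i and b_{11-i} for i = 0,…,11 and sum the products.
Σ = 1·0 + 4·0 + 10·0 + 20·0 + 35·0 + 56·0 + 84·120 + 120·24 + 165·6 + 220·2 + 286·1 + 364·1 = 15040.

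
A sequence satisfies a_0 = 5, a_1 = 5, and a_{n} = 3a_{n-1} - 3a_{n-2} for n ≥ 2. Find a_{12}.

3645

The ordinary generating function has denominator 1 - 3q + 3q^2.
Iterating the recurrence: a_0,…,a_{12} = 5, 5, 0, -15, -45, -90, -135, -135, 0, 405, 1215, 2430, 3645.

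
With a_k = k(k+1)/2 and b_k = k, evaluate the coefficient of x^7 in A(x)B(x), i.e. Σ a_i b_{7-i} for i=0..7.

126

Write out a_i and b_{7-i} for i = 0,…,7 and sum the products.
Σ = 0·7 + 1·6 + 3·5 + 6·4 + 10·3 + 15·2 + 21·1 + 28·0 = 126.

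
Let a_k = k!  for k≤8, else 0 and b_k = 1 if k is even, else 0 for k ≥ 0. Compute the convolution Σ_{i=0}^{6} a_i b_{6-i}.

747

Write out a_i and b_{6-i} for i = 0,…,6 and sum the products.
Σ = 1·1 + 1·0 + 2·1 + 6·0 + 24·1 + 120·0 + 720·1 = 747.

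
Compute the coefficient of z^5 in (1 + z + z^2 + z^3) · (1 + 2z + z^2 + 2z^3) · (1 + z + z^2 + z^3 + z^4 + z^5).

22

(1 + z + z^2 + z^3) has coefficients 1,1,1,1 for degrees 0…3.
(1 + 2z + z^2 + 2z^3) has coefficients 1,2,1,2,0,0 for degrees 0…5.
Finally multiplying by (1 + z + z^2 + z^3 + z^4 + z^5), the product of all factors after the first has coefficients 1,3,4,6,6,6 for degrees 0…5.
[z^5] = 1·6 + 1·6 + 1·6 + 1·4 = 22.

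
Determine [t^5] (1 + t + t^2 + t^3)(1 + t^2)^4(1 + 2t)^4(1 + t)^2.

923

(1 + t + t^2 + t^3) has coefficients 1,1,1,1 for degrees 0…3.
(1 + t^2)^4 has coefficients 1,0,4,0,6,0 for degrees 0…5.
Multiplying by (1 + 2t)^4 gives running coefficients 1,8,28,64,118,176 for degrees 0…5.
Finally multiplying by (1 + t)^2, the product of all factors after the first has coefficients 1,10,45,128,274,476 for degrees 0…5.
[t^5] = 1·476 + 1·274 + 1·128 + 1·45 = 923.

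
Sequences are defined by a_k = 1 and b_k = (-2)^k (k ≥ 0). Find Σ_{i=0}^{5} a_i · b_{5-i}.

-21

This is [x^5] in the product of the two ordinary generating functions.
Σ = 1·(-32) + 1·16 + 1·(-8) + 1·4 + 1·(-2) + 1·1 = -21.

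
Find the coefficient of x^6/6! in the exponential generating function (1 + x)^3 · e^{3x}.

The EGF product rule gives c_6 = Σ_{k_1+k_2=6} C(6; k_1,k_2) · ∏ g_i(k_i), where (1+x)^3 gives the falling factorial (3)_k; e^{3x} gives (3)^k.
g_1(k) for k = 0…6: 1, 3, 6, 6, 0, 0, 0.
g_2(k) for k = 0…6: 1, 3, 9, 27, 81, 243, 729.
c_6 = Σ_k C(6,k)·g_1(k)·g_2(6−k) = 1·1·729 + 6·3·243 + 15·6·81 + 20·6·27 = 729 + 4374 + 7290 + 3240 = 15633.

15633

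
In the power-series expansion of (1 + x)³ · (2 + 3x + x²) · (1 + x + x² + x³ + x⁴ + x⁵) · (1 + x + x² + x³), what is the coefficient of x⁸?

152

(1 + x)³ has coefficients 1,3,3,1 for degrees 0…3.
(2 + 3x + x²) has coefficients 2,3,1,0,0,0,0,0,0 for degrees 0…8.
Multiplying by (1 + x + x² + x³ + x⁴ + x⁵) gives running coefficients 2,5,6,6,6,6,4,1,0 for degrees 0…8.
Finally multiplying by (1 + x + x² + x³), the product of all factors after the first has coefficients 2,7,13,19,23,24,22,17,11 for degrees 0…8.
[x⁸] = 1·11 + 3·17 + 3·22 + 1·24 = 152.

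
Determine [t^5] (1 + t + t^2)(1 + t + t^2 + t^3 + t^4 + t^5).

(1 + t + t^2) has coefficients 1,1,1 for degrees 0…2.
(1 + t + t^2 + t^3 + t^4 + t^5) has coefficients 1,1,1,1,1,1 for degrees 0…5.
[t^5] = 1·1 + 1·1 + 1·1 = 3.

3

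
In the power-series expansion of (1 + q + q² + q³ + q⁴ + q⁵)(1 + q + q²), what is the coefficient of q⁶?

2

(1 + q + q² + q³ + q⁴ + q⁵) has coefficients 1,1,1,1,1,1 for degrees 0…5.
(1 + q + q²) has coefficients 1,1,1,0,0,0,0 for degrees 0…6.
[q⁶] = 1·0 + 1·0 + 1·0 + 1·0 + 1·1 + 1·1 = 2.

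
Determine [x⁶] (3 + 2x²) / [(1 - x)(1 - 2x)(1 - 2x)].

2565

The denominator gives the recurrence a_n = 5a_(n−1) − 8a_(n−2) + 4a_(n−3) for n ≥ 3; the numerator fixes a_0 = 3, a_1 = 15, a_2 = 53.
Iterating: 3, 15, 53, 157, 421, 1061, 2565, so a_6 = 2565.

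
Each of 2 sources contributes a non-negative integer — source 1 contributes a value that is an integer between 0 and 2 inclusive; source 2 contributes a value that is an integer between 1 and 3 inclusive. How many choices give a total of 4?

The generating function for the choices is (1 + y + y^2)·(y + y^2 + y^3); the count is [y^4].
(1 + y + y^2) has coefficients 1,1,1 for degrees 0…2.
(y + y^2 + y^3) has coefficients 0,1,1,1,0 for degrees 0…4.
[y^4] = 1·0 + 1·1 + 1·1 = 2.

2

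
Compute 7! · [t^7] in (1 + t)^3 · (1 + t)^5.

40320

The EGF product rule gives c_7 = Σ_{k_1+k_2=7} C(7; k_1,k_2) · ∏ g_i(k_i), where (1+t)^3 gives the falling factorial (3)_k; (1+t)^5 gives the falling factorial (5)_k.
g_1(k) for k = 0…7: 1, 3, 6, 6, 0, 0, 0, 0.
g_2(k) for k = 0…7: 1, 5, 20, 60, 120, 120, 0, 0.
c_7 = Σ_k C(7,k)·g_1(k)·g_2(7−k) = 21·6·120 + 35·6·120 = 15120 + 25200 = 40320.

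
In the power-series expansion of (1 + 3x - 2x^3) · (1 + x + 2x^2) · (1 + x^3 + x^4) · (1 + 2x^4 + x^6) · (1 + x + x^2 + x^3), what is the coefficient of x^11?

46

(1 + 3x - 2x^3) has coefficients 1,3,0,-2 for degrees 0…3.
(1 + x + 2x^2) has coefficients 1,1,2,0,0,0,0,0,0,0,0,0 for degrees 0…11.
Multiplying by (1 + x^3 + x^4) gives running coefficients 1,1,2,1,2,3,2,0,0,0,0,0 for degrees 0…11.
Multiplying by (1 + 2x^4 + x^6) gives running coefficients 1,1,2,1,4,5,7,3,6,7,6,3 for degrees 0…11.
Finally multiplying by (1 + x + x^2 + x^3), the product of all factors after the first has coefficients 1,2,4,5,8,12,17,19,21,23,22,22 for degrees 0…11.
[x^11] = 1·22 + 3·22 − 2·21 = 46.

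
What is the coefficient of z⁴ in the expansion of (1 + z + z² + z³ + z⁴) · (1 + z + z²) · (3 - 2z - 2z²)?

(1 + z + z² + z³ + z⁴) has coefficients 1,1,1,1,1 for degrees 0…4.
(1 + z + z²) has coefficients 1,1,1,0,0 for degrees 0…4.
Finally multiplying by (3 - 2z - 2z²), the product of all factors after the first has coefficients 3,1,-1,-4,-2 for degrees 0…4.
[z⁴] = 1·(-2) + 1·(-4) + 1·(-1) + 1·1 + 1·3 = -3.

-3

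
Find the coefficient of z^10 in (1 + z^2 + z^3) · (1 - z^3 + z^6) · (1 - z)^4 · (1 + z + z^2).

(1 + z^2 + z^3) has coefficients 1,0,1,1 for degrees 0…3.
(1 - z^3 + z^6) has coefficients 1,0,0,-1,0,0,1,0,0,0,0 for degrees 0…10.
Multiplying by (1 - z)^4 gives running coefficients 1,-4,6,-5,5,-6,5,-5,6,-4,1 for degrees 0…10.
Finally multiplying by (1 + z + z^2), the product of all factors after the first has coefficients 1,-3,3,-3,6,-6,4,-6,6,-3,3 for degrees 0…10.
[z^10] = 1·3 + 1·6 + 1·(-6) = 3.

3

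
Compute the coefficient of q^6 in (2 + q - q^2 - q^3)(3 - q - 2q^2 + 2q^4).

(2 + q - q^2 - q^3) has coefficients 2,1,-1,-1 for degrees 0…3.
(3 - q - 2q^2 + 2q^4) has coefficients 3,-1,-2,0,2,0,0 for degrees 0…6.
[q^6] = 2·0 + 1·0 − 1·2 − 1·0 = -2.

-2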